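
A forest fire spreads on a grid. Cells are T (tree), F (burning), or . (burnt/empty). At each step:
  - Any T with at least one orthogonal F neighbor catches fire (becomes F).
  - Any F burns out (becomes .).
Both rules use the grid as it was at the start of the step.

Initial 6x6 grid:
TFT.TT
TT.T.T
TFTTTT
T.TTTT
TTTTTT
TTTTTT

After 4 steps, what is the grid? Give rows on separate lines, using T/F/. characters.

Step 1: 5 trees catch fire, 2 burn out
  F.F.TT
  TF.T.T
  F.FTTT
  T.TTTT
  TTTTTT
  TTTTTT
Step 2: 4 trees catch fire, 5 burn out
  ....TT
  F..T.T
  ...FTT
  F.FTTT
  TTTTTT
  TTTTTT
Step 3: 5 trees catch fire, 4 burn out
  ....TT
  ...F.T
  ....FT
  ...FTT
  FTFTTT
  TTTTTT
Step 4: 6 trees catch fire, 5 burn out
  ....TT
  .....T
  .....F
  ....FT
  .F.FTT
  FTFTTT

....TT
.....T
.....F
....FT
.F.FTT
FTFTTT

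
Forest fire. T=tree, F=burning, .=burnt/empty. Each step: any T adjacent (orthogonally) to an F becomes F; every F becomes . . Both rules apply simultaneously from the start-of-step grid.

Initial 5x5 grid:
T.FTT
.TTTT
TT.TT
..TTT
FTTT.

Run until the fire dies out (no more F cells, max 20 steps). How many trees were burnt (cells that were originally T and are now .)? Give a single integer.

Step 1: +3 fires, +2 burnt (F count now 3)
Step 2: +4 fires, +3 burnt (F count now 4)
Step 3: +5 fires, +4 burnt (F count now 5)
Step 4: +3 fires, +5 burnt (F count now 3)
Step 5: +1 fires, +3 burnt (F count now 1)
Step 6: +0 fires, +1 burnt (F count now 0)
Fire out after step 6
Initially T: 17, now '.': 24
Total burnt (originally-T cells now '.'): 16

Answer: 16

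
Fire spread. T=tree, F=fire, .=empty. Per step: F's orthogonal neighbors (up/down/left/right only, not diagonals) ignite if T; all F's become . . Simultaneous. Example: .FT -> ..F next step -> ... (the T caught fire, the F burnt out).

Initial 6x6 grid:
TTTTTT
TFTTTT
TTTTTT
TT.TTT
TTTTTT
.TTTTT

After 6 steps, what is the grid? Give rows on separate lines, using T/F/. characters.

Step 1: 4 trees catch fire, 1 burn out
  TFTTTT
  F.FTTT
  TFTTTT
  TT.TTT
  TTTTTT
  .TTTTT
Step 2: 6 trees catch fire, 4 burn out
  F.FTTT
  ...FTT
  F.FTTT
  TF.TTT
  TTTTTT
  .TTTTT
Step 3: 5 trees catch fire, 6 burn out
  ...FTT
  ....FT
  ...FTT
  F..TTT
  TFTTTT
  .TTTTT
Step 4: 7 trees catch fire, 5 burn out
  ....FT
  .....F
  ....FT
  ...FTT
  F.FTTT
  .FTTTT
Step 5: 5 trees catch fire, 7 burn out
  .....F
  ......
  .....F
  ....FT
  ...FTT
  ..FTTT
Step 6: 3 trees catch fire, 5 burn out
  ......
  ......
  ......
  .....F
  ....FT
  ...FTT

......
......
......
.....F
....FT
...FTT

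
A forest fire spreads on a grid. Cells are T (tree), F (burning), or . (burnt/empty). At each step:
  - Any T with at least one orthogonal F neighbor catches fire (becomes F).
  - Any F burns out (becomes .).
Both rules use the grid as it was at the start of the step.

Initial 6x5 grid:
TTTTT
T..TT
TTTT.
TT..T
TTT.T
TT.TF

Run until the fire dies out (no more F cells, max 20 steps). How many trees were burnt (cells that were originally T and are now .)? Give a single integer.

Answer: 3

Derivation:
Step 1: +2 fires, +1 burnt (F count now 2)
Step 2: +1 fires, +2 burnt (F count now 1)
Step 3: +0 fires, +1 burnt (F count now 0)
Fire out after step 3
Initially T: 22, now '.': 11
Total burnt (originally-T cells now '.'): 3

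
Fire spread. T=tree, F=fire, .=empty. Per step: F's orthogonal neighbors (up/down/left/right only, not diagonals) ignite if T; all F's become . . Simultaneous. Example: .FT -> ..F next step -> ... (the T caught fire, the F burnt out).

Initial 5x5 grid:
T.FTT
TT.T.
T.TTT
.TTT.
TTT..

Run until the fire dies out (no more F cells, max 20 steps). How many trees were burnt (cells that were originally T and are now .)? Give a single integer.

Answer: 12

Derivation:
Step 1: +1 fires, +1 burnt (F count now 1)
Step 2: +2 fires, +1 burnt (F count now 2)
Step 3: +1 fires, +2 burnt (F count now 1)
Step 4: +3 fires, +1 burnt (F count now 3)
Step 5: +1 fires, +3 burnt (F count now 1)
Step 6: +2 fires, +1 burnt (F count now 2)
Step 7: +1 fires, +2 burnt (F count now 1)
Step 8: +1 fires, +1 burnt (F count now 1)
Step 9: +0 fires, +1 burnt (F count now 0)
Fire out after step 9
Initially T: 16, now '.': 21
Total burnt (originally-T cells now '.'): 12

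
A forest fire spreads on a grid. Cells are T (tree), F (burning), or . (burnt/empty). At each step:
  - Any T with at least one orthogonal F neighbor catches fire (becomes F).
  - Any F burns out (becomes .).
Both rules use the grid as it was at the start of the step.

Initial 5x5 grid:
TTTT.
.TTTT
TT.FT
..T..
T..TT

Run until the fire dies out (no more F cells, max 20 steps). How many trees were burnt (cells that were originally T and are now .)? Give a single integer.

Answer: 11

Derivation:
Step 1: +2 fires, +1 burnt (F count now 2)
Step 2: +3 fires, +2 burnt (F count now 3)
Step 3: +2 fires, +3 burnt (F count now 2)
Step 4: +2 fires, +2 burnt (F count now 2)
Step 5: +2 fires, +2 burnt (F count now 2)
Step 6: +0 fires, +2 burnt (F count now 0)
Fire out after step 6
Initially T: 15, now '.': 21
Total burnt (originally-T cells now '.'): 11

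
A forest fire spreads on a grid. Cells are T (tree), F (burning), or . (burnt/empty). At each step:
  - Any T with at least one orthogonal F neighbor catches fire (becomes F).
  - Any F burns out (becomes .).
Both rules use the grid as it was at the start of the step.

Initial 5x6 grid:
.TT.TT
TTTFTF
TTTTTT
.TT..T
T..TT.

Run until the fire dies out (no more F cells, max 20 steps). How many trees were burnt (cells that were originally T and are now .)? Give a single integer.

Answer: 17

Derivation:
Step 1: +5 fires, +2 burnt (F count now 5)
Step 2: +6 fires, +5 burnt (F count now 6)
Step 3: +4 fires, +6 burnt (F count now 4)
Step 4: +2 fires, +4 burnt (F count now 2)
Step 5: +0 fires, +2 burnt (F count now 0)
Fire out after step 5
Initially T: 20, now '.': 27
Total burnt (originally-T cells now '.'): 17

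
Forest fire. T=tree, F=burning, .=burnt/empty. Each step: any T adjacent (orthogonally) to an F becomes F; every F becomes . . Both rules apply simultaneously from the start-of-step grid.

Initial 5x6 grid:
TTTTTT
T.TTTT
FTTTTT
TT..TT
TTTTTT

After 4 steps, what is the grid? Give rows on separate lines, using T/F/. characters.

Step 1: 3 trees catch fire, 1 burn out
  TTTTTT
  F.TTTT
  .FTTTT
  FT..TT
  TTTTTT
Step 2: 4 trees catch fire, 3 burn out
  FTTTTT
  ..TTTT
  ..FTTT
  .F..TT
  FTTTTT
Step 3: 4 trees catch fire, 4 burn out
  .FTTTT
  ..FTTT
  ...FTT
  ....TT
  .FTTTT
Step 4: 4 trees catch fire, 4 burn out
  ..FTTT
  ...FTT
  ....FT
  ....TT
  ..FTTT

..FTTT
...FTT
....FT
....TT
..FTTT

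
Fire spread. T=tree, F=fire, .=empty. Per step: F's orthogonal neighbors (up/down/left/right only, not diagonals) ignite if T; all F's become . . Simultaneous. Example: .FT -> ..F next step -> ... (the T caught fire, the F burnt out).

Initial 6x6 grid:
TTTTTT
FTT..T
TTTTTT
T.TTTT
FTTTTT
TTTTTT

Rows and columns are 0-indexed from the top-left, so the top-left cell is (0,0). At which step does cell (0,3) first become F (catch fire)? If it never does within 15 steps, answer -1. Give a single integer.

Step 1: cell (0,3)='T' (+6 fires, +2 burnt)
Step 2: cell (0,3)='T' (+5 fires, +6 burnt)
Step 3: cell (0,3)='T' (+5 fires, +5 burnt)
Step 4: cell (0,3)='F' (+5 fires, +5 burnt)
  -> target ignites at step 4
Step 5: cell (0,3)='.' (+5 fires, +5 burnt)
Step 6: cell (0,3)='.' (+4 fires, +5 burnt)
Step 7: cell (0,3)='.' (+1 fires, +4 burnt)
Step 8: cell (0,3)='.' (+0 fires, +1 burnt)
  fire out at step 8

4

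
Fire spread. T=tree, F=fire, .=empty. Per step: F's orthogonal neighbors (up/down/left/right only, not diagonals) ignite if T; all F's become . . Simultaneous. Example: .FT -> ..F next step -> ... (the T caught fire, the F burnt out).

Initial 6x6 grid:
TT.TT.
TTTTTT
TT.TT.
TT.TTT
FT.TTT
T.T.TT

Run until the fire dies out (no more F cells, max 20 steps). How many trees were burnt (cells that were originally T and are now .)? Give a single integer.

Step 1: +3 fires, +1 burnt (F count now 3)
Step 2: +2 fires, +3 burnt (F count now 2)
Step 3: +2 fires, +2 burnt (F count now 2)
Step 4: +2 fires, +2 burnt (F count now 2)
Step 5: +2 fires, +2 burnt (F count now 2)
Step 6: +1 fires, +2 burnt (F count now 1)
Step 7: +3 fires, +1 burnt (F count now 3)
Step 8: +4 fires, +3 burnt (F count now 4)
Step 9: +2 fires, +4 burnt (F count now 2)
Step 10: +2 fires, +2 burnt (F count now 2)
Step 11: +2 fires, +2 burnt (F count now 2)
Step 12: +1 fires, +2 burnt (F count now 1)
Step 13: +0 fires, +1 burnt (F count now 0)
Fire out after step 13
Initially T: 27, now '.': 35
Total burnt (originally-T cells now '.'): 26

Answer: 26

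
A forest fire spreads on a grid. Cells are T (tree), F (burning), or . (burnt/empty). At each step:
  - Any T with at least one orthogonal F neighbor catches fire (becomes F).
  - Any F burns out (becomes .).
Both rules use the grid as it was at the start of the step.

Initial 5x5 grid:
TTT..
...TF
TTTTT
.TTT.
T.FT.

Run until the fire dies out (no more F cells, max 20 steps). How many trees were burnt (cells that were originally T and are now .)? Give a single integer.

Step 1: +4 fires, +2 burnt (F count now 4)
Step 2: +4 fires, +4 burnt (F count now 4)
Step 3: +1 fires, +4 burnt (F count now 1)
Step 4: +1 fires, +1 burnt (F count now 1)
Step 5: +0 fires, +1 burnt (F count now 0)
Fire out after step 5
Initially T: 14, now '.': 21
Total burnt (originally-T cells now '.'): 10

Answer: 10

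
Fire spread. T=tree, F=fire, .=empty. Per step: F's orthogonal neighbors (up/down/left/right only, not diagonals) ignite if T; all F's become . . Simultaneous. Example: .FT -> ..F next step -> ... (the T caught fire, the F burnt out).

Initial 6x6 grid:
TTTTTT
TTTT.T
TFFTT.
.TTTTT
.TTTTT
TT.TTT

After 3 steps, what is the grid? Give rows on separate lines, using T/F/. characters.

Step 1: 6 trees catch fire, 2 burn out
  TTTTTT
  TFFT.T
  F..FT.
  .FFTTT
  .TTTTT
  TT.TTT
Step 2: 8 trees catch fire, 6 burn out
  TFFTTT
  F..F.T
  ....F.
  ...FTT
  .FFTTT
  TT.TTT
Step 3: 5 trees catch fire, 8 burn out
  F..FTT
  .....T
  ......
  ....FT
  ...FTT
  TF.TTT

F..FTT
.....T
......
....FT
...FTT
TF.TTT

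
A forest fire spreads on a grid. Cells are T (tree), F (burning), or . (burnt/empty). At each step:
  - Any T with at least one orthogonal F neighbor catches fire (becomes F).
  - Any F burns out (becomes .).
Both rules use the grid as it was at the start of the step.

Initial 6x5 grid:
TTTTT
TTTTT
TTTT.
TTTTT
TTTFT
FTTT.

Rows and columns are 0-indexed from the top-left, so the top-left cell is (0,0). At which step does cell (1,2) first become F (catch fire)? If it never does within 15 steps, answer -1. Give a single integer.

Step 1: cell (1,2)='T' (+6 fires, +2 burnt)
Step 2: cell (1,2)='T' (+6 fires, +6 burnt)
Step 3: cell (1,2)='T' (+4 fires, +6 burnt)
Step 4: cell (1,2)='F' (+5 fires, +4 burnt)
  -> target ignites at step 4
Step 5: cell (1,2)='.' (+4 fires, +5 burnt)
Step 6: cell (1,2)='.' (+1 fires, +4 burnt)
Step 7: cell (1,2)='.' (+0 fires, +1 burnt)
  fire out at step 7

4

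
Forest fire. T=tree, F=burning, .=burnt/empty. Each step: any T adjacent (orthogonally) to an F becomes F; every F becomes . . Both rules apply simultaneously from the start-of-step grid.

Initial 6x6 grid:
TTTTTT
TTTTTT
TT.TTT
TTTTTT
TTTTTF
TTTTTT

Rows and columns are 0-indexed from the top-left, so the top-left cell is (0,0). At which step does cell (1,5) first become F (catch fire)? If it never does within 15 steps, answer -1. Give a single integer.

Step 1: cell (1,5)='T' (+3 fires, +1 burnt)
Step 2: cell (1,5)='T' (+4 fires, +3 burnt)
Step 3: cell (1,5)='F' (+5 fires, +4 burnt)
  -> target ignites at step 3
Step 4: cell (1,5)='.' (+6 fires, +5 burnt)
Step 5: cell (1,5)='.' (+5 fires, +6 burnt)
Step 6: cell (1,5)='.' (+5 fires, +5 burnt)
Step 7: cell (1,5)='.' (+3 fires, +5 burnt)
Step 8: cell (1,5)='.' (+2 fires, +3 burnt)
Step 9: cell (1,5)='.' (+1 fires, +2 burnt)
Step 10: cell (1,5)='.' (+0 fires, +1 burnt)
  fire out at step 10

3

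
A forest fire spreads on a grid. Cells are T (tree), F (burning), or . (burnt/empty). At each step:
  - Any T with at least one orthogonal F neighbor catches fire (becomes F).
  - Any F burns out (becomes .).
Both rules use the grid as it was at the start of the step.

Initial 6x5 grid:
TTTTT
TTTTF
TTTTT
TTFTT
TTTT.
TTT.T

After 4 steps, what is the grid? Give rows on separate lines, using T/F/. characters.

Step 1: 7 trees catch fire, 2 burn out
  TTTTF
  TTTF.
  TTFTF
  TF.FT
  TTFT.
  TTT.T
Step 2: 9 trees catch fire, 7 burn out
  TTTF.
  TTF..
  TF.F.
  F...F
  TF.F.
  TTF.T
Step 3: 5 trees catch fire, 9 burn out
  TTF..
  TF...
  F....
  .....
  F....
  TF..T
Step 4: 3 trees catch fire, 5 burn out
  TF...
  F....
  .....
  .....
  .....
  F...T

TF...
F....
.....
.....
.....
F...T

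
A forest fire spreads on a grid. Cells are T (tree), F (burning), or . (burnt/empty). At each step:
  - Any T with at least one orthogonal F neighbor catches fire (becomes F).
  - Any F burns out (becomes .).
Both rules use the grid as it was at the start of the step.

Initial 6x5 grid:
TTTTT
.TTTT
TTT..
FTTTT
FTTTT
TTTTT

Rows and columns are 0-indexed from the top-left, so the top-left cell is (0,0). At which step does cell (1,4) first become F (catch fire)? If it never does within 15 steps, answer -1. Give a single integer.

Step 1: cell (1,4)='T' (+4 fires, +2 burnt)
Step 2: cell (1,4)='T' (+4 fires, +4 burnt)
Step 3: cell (1,4)='T' (+5 fires, +4 burnt)
Step 4: cell (1,4)='T' (+5 fires, +5 burnt)
Step 5: cell (1,4)='T' (+4 fires, +5 burnt)
Step 6: cell (1,4)='F' (+2 fires, +4 burnt)
  -> target ignites at step 6
Step 7: cell (1,4)='.' (+1 fires, +2 burnt)
Step 8: cell (1,4)='.' (+0 fires, +1 burnt)
  fire out at step 8

6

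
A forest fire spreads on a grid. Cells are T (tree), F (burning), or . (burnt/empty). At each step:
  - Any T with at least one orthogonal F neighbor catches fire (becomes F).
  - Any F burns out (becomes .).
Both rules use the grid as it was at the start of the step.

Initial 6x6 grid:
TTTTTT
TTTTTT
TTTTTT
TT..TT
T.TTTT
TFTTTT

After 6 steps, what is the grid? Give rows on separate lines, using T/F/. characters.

Step 1: 2 trees catch fire, 1 burn out
  TTTTTT
  TTTTTT
  TTTTTT
  TT..TT
  T.TTTT
  F.FTTT
Step 2: 3 trees catch fire, 2 burn out
  TTTTTT
  TTTTTT
  TTTTTT
  TT..TT
  F.FTTT
  ...FTT
Step 3: 3 trees catch fire, 3 burn out
  TTTTTT
  TTTTTT
  TTTTTT
  FT..TT
  ...FTT
  ....FT
Step 4: 4 trees catch fire, 3 burn out
  TTTTTT
  TTTTTT
  FTTTTT
  .F..TT
  ....FT
  .....F
Step 5: 4 trees catch fire, 4 burn out
  TTTTTT
  FTTTTT
  .FTTTT
  ....FT
  .....F
  ......
Step 6: 5 trees catch fire, 4 burn out
  FTTTTT
  .FTTTT
  ..FTFT
  .....F
  ......
  ......

FTTTTT
.FTTTT
..FTFT
.....F
......
......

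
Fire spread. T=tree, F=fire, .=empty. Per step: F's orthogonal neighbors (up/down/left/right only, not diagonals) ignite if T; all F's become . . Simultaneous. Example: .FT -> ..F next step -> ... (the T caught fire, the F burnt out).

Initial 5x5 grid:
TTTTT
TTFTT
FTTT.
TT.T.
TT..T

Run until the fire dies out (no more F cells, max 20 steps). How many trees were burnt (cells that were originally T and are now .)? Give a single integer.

Answer: 17

Derivation:
Step 1: +7 fires, +2 burnt (F count now 7)
Step 2: +7 fires, +7 burnt (F count now 7)
Step 3: +3 fires, +7 burnt (F count now 3)
Step 4: +0 fires, +3 burnt (F count now 0)
Fire out after step 4
Initially T: 18, now '.': 24
Total burnt (originally-T cells now '.'): 17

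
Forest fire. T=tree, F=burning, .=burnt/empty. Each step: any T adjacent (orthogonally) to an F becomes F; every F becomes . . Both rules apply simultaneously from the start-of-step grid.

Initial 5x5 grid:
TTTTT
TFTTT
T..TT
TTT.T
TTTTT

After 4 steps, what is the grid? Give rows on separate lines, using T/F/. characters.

Step 1: 3 trees catch fire, 1 burn out
  TFTTT
  F.FTT
  T..TT
  TTT.T
  TTTTT
Step 2: 4 trees catch fire, 3 burn out
  F.FTT
  ...FT
  F..TT
  TTT.T
  TTTTT
Step 3: 4 trees catch fire, 4 burn out
  ...FT
  ....F
  ...FT
  FTT.T
  TTTTT
Step 4: 4 trees catch fire, 4 burn out
  ....F
  .....
  ....F
  .FT.T
  FTTTT

....F
.....
....F
.FT.T
FTTTT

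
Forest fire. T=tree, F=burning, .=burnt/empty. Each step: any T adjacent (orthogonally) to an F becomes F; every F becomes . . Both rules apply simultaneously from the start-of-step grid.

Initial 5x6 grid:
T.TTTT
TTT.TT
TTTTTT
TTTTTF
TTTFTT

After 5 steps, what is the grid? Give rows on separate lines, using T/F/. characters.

Step 1: 6 trees catch fire, 2 burn out
  T.TTTT
  TTT.TT
  TTTTTF
  TTTFF.
  TTF.FF
Step 2: 5 trees catch fire, 6 burn out
  T.TTTT
  TTT.TF
  TTTFF.
  TTF...
  TF....
Step 3: 5 trees catch fire, 5 burn out
  T.TTTF
  TTT.F.
  TTF...
  TF....
  F.....
Step 4: 4 trees catch fire, 5 burn out
  T.TTF.
  TTF...
  TF....
  F.....
  ......
Step 5: 4 trees catch fire, 4 burn out
  T.FF..
  TF....
  F.....
  ......
  ......

T.FF..
TF....
F.....
......
......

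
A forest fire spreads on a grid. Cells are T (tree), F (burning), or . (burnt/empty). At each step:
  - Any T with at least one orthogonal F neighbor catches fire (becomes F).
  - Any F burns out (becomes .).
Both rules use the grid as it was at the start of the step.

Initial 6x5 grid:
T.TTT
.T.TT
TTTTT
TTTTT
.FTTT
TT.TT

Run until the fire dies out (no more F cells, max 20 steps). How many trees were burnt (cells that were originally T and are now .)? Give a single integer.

Answer: 23

Derivation:
Step 1: +3 fires, +1 burnt (F count now 3)
Step 2: +5 fires, +3 burnt (F count now 5)
Step 3: +6 fires, +5 burnt (F count now 6)
Step 4: +3 fires, +6 burnt (F count now 3)
Step 5: +2 fires, +3 burnt (F count now 2)
Step 6: +2 fires, +2 burnt (F count now 2)
Step 7: +2 fires, +2 burnt (F count now 2)
Step 8: +0 fires, +2 burnt (F count now 0)
Fire out after step 8
Initially T: 24, now '.': 29
Total burnt (originally-T cells now '.'): 23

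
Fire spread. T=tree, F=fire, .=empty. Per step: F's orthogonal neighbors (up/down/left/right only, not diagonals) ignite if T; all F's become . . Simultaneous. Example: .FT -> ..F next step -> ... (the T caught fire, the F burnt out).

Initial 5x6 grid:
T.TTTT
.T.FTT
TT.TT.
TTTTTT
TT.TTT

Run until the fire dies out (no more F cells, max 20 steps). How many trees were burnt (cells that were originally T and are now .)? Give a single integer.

Step 1: +3 fires, +1 burnt (F count now 3)
Step 2: +5 fires, +3 burnt (F count now 5)
Step 3: +4 fires, +5 burnt (F count now 4)
Step 4: +3 fires, +4 burnt (F count now 3)
Step 5: +4 fires, +3 burnt (F count now 4)
Step 6: +3 fires, +4 burnt (F count now 3)
Step 7: +0 fires, +3 burnt (F count now 0)
Fire out after step 7
Initially T: 23, now '.': 29
Total burnt (originally-T cells now '.'): 22

Answer: 22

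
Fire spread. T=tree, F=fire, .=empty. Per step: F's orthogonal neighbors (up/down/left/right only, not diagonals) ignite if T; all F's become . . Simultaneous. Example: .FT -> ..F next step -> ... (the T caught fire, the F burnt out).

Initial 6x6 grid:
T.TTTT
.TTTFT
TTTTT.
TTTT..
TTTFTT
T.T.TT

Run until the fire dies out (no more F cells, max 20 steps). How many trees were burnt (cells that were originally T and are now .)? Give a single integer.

Answer: 26

Derivation:
Step 1: +7 fires, +2 burnt (F count now 7)
Step 2: +9 fires, +7 burnt (F count now 9)
Step 3: +6 fires, +9 burnt (F count now 6)
Step 4: +3 fires, +6 burnt (F count now 3)
Step 5: +1 fires, +3 burnt (F count now 1)
Step 6: +0 fires, +1 burnt (F count now 0)
Fire out after step 6
Initially T: 27, now '.': 35
Total burnt (originally-T cells now '.'): 26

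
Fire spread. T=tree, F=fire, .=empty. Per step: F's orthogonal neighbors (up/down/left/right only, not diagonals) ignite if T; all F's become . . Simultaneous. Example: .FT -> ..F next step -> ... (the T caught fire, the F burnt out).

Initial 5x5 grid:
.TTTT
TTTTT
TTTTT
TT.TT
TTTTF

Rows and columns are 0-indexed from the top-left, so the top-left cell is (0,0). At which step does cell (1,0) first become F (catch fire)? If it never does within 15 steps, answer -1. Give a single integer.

Step 1: cell (1,0)='T' (+2 fires, +1 burnt)
Step 2: cell (1,0)='T' (+3 fires, +2 burnt)
Step 3: cell (1,0)='T' (+3 fires, +3 burnt)
Step 4: cell (1,0)='T' (+5 fires, +3 burnt)
Step 5: cell (1,0)='T' (+4 fires, +5 burnt)
Step 6: cell (1,0)='T' (+3 fires, +4 burnt)
Step 7: cell (1,0)='F' (+2 fires, +3 burnt)
  -> target ignites at step 7
Step 8: cell (1,0)='.' (+0 fires, +2 burnt)
  fire out at step 8

7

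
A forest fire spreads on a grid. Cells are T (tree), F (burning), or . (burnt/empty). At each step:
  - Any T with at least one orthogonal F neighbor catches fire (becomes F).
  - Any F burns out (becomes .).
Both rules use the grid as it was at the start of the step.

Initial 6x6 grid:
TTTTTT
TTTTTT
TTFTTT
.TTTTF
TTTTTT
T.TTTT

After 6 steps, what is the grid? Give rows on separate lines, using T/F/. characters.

Step 1: 7 trees catch fire, 2 burn out
  TTTTTT
  TTFTTT
  TF.FTF
  .TFTF.
  TTTTTF
  T.TTTT
Step 2: 11 trees catch fire, 7 burn out
  TTFTTT
  TF.FTF
  F...F.
  .F.F..
  TTFTF.
  T.TTTF
Step 3: 9 trees catch fire, 11 burn out
  TF.FTF
  F...F.
  ......
  ......
  TF.F..
  T.FTF.
Step 4: 4 trees catch fire, 9 burn out
  F...F.
  ......
  ......
  ......
  F.....
  T..F..
Step 5: 1 trees catch fire, 4 burn out
  ......
  ......
  ......
  ......
  ......
  F.....
Step 6: 0 trees catch fire, 1 burn out
  ......
  ......
  ......
  ......
  ......
  ......

......
......
......
......
......
......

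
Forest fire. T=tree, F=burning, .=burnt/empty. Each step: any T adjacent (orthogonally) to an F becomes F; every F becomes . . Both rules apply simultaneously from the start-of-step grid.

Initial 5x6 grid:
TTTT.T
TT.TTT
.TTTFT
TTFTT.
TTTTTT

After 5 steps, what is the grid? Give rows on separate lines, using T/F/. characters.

Step 1: 8 trees catch fire, 2 burn out
  TTTT.T
  TT.TFT
  .TFF.F
  TF.FF.
  TTFTTT
Step 2: 7 trees catch fire, 8 burn out
  TTTT.T
  TT.F.F
  .F....
  F.....
  TF.FFT
Step 3: 5 trees catch fire, 7 burn out
  TTTF.F
  TF....
  ......
  ......
  F....F
Step 4: 3 trees catch fire, 5 burn out
  TFF...
  F.....
  ......
  ......
  ......
Step 5: 1 trees catch fire, 3 burn out
  F.....
  ......
  ......
  ......
  ......

F.....
......
......
......
......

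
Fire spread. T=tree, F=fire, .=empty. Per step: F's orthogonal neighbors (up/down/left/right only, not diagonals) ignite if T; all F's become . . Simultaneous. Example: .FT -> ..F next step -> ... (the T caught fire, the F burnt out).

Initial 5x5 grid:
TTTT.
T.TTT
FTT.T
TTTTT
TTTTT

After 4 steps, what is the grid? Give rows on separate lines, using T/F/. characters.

Step 1: 3 trees catch fire, 1 burn out
  TTTT.
  F.TTT
  .FT.T
  FTTTT
  TTTTT
Step 2: 4 trees catch fire, 3 burn out
  FTTT.
  ..TTT
  ..F.T
  .FTTT
  FTTTT
Step 3: 4 trees catch fire, 4 burn out
  .FTT.
  ..FTT
  ....T
  ..FTT
  .FTTT
Step 4: 4 trees catch fire, 4 burn out
  ..FT.
  ...FT
  ....T
  ...FT
  ..FTT

..FT.
...FT
....T
...FT
..FTT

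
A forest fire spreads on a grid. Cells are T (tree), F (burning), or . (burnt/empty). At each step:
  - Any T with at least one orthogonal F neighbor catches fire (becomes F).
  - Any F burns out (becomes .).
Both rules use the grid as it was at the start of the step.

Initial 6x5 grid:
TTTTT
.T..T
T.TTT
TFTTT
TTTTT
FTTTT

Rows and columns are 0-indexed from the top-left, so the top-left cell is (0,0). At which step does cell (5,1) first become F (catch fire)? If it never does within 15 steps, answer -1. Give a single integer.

Step 1: cell (5,1)='F' (+5 fires, +2 burnt)
  -> target ignites at step 1
Step 2: cell (5,1)='.' (+5 fires, +5 burnt)
Step 3: cell (5,1)='.' (+4 fires, +5 burnt)
Step 4: cell (5,1)='.' (+3 fires, +4 burnt)
Step 5: cell (5,1)='.' (+1 fires, +3 burnt)
Step 6: cell (5,1)='.' (+1 fires, +1 burnt)
Step 7: cell (5,1)='.' (+1 fires, +1 burnt)
Step 8: cell (5,1)='.' (+1 fires, +1 burnt)
Step 9: cell (5,1)='.' (+1 fires, +1 burnt)
Step 10: cell (5,1)='.' (+2 fires, +1 burnt)
Step 11: cell (5,1)='.' (+0 fires, +2 burnt)
  fire out at step 11

1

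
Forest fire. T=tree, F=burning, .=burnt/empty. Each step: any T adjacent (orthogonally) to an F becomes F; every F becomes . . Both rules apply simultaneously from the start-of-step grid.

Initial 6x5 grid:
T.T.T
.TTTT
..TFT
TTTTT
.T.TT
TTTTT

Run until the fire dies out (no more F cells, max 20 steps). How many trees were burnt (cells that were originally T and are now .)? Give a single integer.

Step 1: +4 fires, +1 burnt (F count now 4)
Step 2: +5 fires, +4 burnt (F count now 5)
Step 3: +6 fires, +5 burnt (F count now 6)
Step 4: +4 fires, +6 burnt (F count now 4)
Step 5: +1 fires, +4 burnt (F count now 1)
Step 6: +1 fires, +1 burnt (F count now 1)
Step 7: +0 fires, +1 burnt (F count now 0)
Fire out after step 7
Initially T: 22, now '.': 29
Total burnt (originally-T cells now '.'): 21

Answer: 21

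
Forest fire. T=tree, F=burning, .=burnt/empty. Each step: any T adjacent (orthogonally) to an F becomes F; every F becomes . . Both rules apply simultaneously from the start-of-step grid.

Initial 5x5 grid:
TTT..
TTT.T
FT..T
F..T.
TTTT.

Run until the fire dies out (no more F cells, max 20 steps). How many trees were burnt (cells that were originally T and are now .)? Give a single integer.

Answer: 12

Derivation:
Step 1: +3 fires, +2 burnt (F count now 3)
Step 2: +3 fires, +3 burnt (F count now 3)
Step 3: +3 fires, +3 burnt (F count now 3)
Step 4: +2 fires, +3 burnt (F count now 2)
Step 5: +1 fires, +2 burnt (F count now 1)
Step 6: +0 fires, +1 burnt (F count now 0)
Fire out after step 6
Initially T: 14, now '.': 23
Total burnt (originally-T cells now '.'): 12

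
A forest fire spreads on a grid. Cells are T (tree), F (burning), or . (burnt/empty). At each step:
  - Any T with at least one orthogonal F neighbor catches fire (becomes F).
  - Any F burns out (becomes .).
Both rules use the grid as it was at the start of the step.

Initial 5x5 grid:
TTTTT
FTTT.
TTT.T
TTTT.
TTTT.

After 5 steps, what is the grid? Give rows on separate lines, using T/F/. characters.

Step 1: 3 trees catch fire, 1 burn out
  FTTTT
  .FTT.
  FTT.T
  TTTT.
  TTTT.
Step 2: 4 trees catch fire, 3 burn out
  .FTTT
  ..FT.
  .FT.T
  FTTT.
  TTTT.
Step 3: 5 trees catch fire, 4 burn out
  ..FTT
  ...F.
  ..F.T
  .FTT.
  FTTT.
Step 4: 3 trees catch fire, 5 burn out
  ...FT
  .....
  ....T
  ..FT.
  .FTT.
Step 5: 3 trees catch fire, 3 burn out
  ....F
  .....
  ....T
  ...F.
  ..FT.

....F
.....
....T
...F.
..FT.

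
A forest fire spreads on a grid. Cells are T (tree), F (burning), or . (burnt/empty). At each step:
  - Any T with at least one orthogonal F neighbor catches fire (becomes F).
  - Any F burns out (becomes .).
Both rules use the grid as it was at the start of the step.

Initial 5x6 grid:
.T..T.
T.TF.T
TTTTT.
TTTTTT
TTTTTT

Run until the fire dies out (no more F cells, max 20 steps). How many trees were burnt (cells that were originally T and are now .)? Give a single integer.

Step 1: +2 fires, +1 burnt (F count now 2)
Step 2: +3 fires, +2 burnt (F count now 3)
Step 3: +4 fires, +3 burnt (F count now 4)
Step 4: +5 fires, +4 burnt (F count now 5)
Step 5: +4 fires, +5 burnt (F count now 4)
Step 6: +1 fires, +4 burnt (F count now 1)
Step 7: +0 fires, +1 burnt (F count now 0)
Fire out after step 7
Initially T: 22, now '.': 27
Total burnt (originally-T cells now '.'): 19

Answer: 19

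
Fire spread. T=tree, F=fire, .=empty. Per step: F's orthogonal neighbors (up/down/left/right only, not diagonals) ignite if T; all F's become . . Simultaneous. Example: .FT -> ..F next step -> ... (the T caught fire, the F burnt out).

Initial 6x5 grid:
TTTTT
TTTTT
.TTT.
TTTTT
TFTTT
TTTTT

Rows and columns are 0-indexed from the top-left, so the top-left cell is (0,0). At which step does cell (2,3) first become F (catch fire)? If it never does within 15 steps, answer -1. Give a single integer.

Step 1: cell (2,3)='T' (+4 fires, +1 burnt)
Step 2: cell (2,3)='T' (+6 fires, +4 burnt)
Step 3: cell (2,3)='T' (+5 fires, +6 burnt)
Step 4: cell (2,3)='F' (+6 fires, +5 burnt)
  -> target ignites at step 4
Step 5: cell (2,3)='.' (+3 fires, +6 burnt)
Step 6: cell (2,3)='.' (+2 fires, +3 burnt)
Step 7: cell (2,3)='.' (+1 fires, +2 burnt)
Step 8: cell (2,3)='.' (+0 fires, +1 burnt)
  fire out at step 8

4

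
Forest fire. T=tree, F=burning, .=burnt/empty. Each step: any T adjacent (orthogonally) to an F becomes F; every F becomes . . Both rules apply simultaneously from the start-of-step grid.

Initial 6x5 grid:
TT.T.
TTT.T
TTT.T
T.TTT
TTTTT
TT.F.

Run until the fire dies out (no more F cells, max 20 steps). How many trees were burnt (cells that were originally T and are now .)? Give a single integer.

Step 1: +1 fires, +1 burnt (F count now 1)
Step 2: +3 fires, +1 burnt (F count now 3)
Step 3: +3 fires, +3 burnt (F count now 3)
Step 4: +4 fires, +3 burnt (F count now 4)
Step 5: +5 fires, +4 burnt (F count now 5)
Step 6: +2 fires, +5 burnt (F count now 2)
Step 7: +2 fires, +2 burnt (F count now 2)
Step 8: +1 fires, +2 burnt (F count now 1)
Step 9: +0 fires, +1 burnt (F count now 0)
Fire out after step 9
Initially T: 22, now '.': 29
Total burnt (originally-T cells now '.'): 21

Answer: 21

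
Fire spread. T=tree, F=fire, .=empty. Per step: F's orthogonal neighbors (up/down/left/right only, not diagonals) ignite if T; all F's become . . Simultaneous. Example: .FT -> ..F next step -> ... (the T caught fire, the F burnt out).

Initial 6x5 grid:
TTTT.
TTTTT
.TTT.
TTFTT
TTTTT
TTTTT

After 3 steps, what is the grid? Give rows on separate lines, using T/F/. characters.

Step 1: 4 trees catch fire, 1 burn out
  TTTT.
  TTTTT
  .TFT.
  TF.FT
  TTFTT
  TTTTT
Step 2: 8 trees catch fire, 4 burn out
  TTTT.
  TTFTT
  .F.F.
  F...F
  TF.FT
  TTFTT
Step 3: 7 trees catch fire, 8 burn out
  TTFT.
  TF.FT
  .....
  .....
  F...F
  TF.FT

TTFT.
TF.FT
.....
.....
F...F
TF.FT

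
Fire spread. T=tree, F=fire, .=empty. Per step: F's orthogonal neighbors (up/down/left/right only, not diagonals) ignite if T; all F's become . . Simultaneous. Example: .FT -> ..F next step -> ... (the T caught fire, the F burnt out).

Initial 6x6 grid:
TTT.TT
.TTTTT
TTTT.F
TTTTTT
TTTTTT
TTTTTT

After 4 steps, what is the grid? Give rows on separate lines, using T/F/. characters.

Step 1: 2 trees catch fire, 1 burn out
  TTT.TT
  .TTTTF
  TTTT..
  TTTTTF
  TTTTTT
  TTTTTT
Step 2: 4 trees catch fire, 2 burn out
  TTT.TF
  .TTTF.
  TTTT..
  TTTTF.
  TTTTTF
  TTTTTT
Step 3: 5 trees catch fire, 4 burn out
  TTT.F.
  .TTF..
  TTTT..
  TTTF..
  TTTTF.
  TTTTTF
Step 4: 5 trees catch fire, 5 burn out
  TTT...
  .TF...
  TTTF..
  TTF...
  TTTF..
  TTTTF.

TTT...
.TF...
TTTF..
TTF...
TTTF..
TTTTF.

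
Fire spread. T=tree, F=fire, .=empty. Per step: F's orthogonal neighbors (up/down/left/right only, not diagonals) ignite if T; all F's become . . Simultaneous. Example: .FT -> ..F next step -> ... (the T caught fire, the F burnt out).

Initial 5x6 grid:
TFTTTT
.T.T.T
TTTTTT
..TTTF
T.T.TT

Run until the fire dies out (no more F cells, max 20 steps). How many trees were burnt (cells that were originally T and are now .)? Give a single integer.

Answer: 20

Derivation:
Step 1: +6 fires, +2 burnt (F count now 6)
Step 2: +6 fires, +6 burnt (F count now 6)
Step 3: +7 fires, +6 burnt (F count now 7)
Step 4: +1 fires, +7 burnt (F count now 1)
Step 5: +0 fires, +1 burnt (F count now 0)
Fire out after step 5
Initially T: 21, now '.': 29
Total burnt (originally-T cells now '.'): 20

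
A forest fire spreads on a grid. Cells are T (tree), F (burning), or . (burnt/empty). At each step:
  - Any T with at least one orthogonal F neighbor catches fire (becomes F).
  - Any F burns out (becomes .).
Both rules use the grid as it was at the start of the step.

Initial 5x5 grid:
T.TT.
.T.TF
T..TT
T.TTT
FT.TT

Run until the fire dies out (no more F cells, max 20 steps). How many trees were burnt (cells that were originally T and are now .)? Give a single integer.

Step 1: +4 fires, +2 burnt (F count now 4)
Step 2: +4 fires, +4 burnt (F count now 4)
Step 3: +3 fires, +4 burnt (F count now 3)
Step 4: +2 fires, +3 burnt (F count now 2)
Step 5: +0 fires, +2 burnt (F count now 0)
Fire out after step 5
Initially T: 15, now '.': 23
Total burnt (originally-T cells now '.'): 13

Answer: 13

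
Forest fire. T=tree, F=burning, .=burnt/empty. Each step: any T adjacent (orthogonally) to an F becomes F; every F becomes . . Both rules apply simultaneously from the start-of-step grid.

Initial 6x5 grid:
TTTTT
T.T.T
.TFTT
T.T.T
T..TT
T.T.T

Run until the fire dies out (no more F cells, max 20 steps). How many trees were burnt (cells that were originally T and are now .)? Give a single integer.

Step 1: +4 fires, +1 burnt (F count now 4)
Step 2: +2 fires, +4 burnt (F count now 2)
Step 3: +4 fires, +2 burnt (F count now 4)
Step 4: +3 fires, +4 burnt (F count now 3)
Step 5: +3 fires, +3 burnt (F count now 3)
Step 6: +0 fires, +3 burnt (F count now 0)
Fire out after step 6
Initially T: 20, now '.': 26
Total burnt (originally-T cells now '.'): 16

Answer: 16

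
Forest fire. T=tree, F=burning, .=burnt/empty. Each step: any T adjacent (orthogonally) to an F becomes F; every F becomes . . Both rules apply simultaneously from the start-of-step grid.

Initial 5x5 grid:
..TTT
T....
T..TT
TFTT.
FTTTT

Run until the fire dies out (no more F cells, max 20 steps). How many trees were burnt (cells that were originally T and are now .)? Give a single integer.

Answer: 11

Derivation:
Step 1: +3 fires, +2 burnt (F count now 3)
Step 2: +3 fires, +3 burnt (F count now 3)
Step 3: +3 fires, +3 burnt (F count now 3)
Step 4: +2 fires, +3 burnt (F count now 2)
Step 5: +0 fires, +2 burnt (F count now 0)
Fire out after step 5
Initially T: 14, now '.': 22
Total burnt (originally-T cells now '.'): 11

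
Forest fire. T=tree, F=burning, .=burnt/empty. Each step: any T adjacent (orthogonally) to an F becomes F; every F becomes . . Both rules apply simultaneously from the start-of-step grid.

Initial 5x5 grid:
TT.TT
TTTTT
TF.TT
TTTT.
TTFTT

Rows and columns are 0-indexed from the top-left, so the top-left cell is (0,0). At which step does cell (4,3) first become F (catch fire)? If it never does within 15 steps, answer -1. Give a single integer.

Step 1: cell (4,3)='F' (+6 fires, +2 burnt)
  -> target ignites at step 1
Step 2: cell (4,3)='.' (+7 fires, +6 burnt)
Step 3: cell (4,3)='.' (+3 fires, +7 burnt)
Step 4: cell (4,3)='.' (+3 fires, +3 burnt)
Step 5: cell (4,3)='.' (+1 fires, +3 burnt)
Step 6: cell (4,3)='.' (+0 fires, +1 burnt)
  fire out at step 6

1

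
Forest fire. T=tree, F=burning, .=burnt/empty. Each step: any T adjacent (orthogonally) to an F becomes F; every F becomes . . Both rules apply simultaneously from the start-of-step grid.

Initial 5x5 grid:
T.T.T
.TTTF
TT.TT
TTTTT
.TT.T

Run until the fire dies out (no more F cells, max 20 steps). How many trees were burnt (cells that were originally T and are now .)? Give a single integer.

Step 1: +3 fires, +1 burnt (F count now 3)
Step 2: +3 fires, +3 burnt (F count now 3)
Step 3: +4 fires, +3 burnt (F count now 4)
Step 4: +2 fires, +4 burnt (F count now 2)
Step 5: +3 fires, +2 burnt (F count now 3)
Step 6: +2 fires, +3 burnt (F count now 2)
Step 7: +0 fires, +2 burnt (F count now 0)
Fire out after step 7
Initially T: 18, now '.': 24
Total burnt (originally-T cells now '.'): 17

Answer: 17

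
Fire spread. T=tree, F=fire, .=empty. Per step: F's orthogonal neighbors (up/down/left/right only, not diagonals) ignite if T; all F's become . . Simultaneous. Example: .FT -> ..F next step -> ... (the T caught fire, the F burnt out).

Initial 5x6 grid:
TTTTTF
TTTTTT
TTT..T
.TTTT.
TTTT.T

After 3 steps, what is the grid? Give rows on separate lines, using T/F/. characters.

Step 1: 2 trees catch fire, 1 burn out
  TTTTF.
  TTTTTF
  TTT..T
  .TTTT.
  TTTT.T
Step 2: 3 trees catch fire, 2 burn out
  TTTF..
  TTTTF.
  TTT..F
  .TTTT.
  TTTT.T
Step 3: 2 trees catch fire, 3 burn out
  TTF...
  TTTF..
  TTT...
  .TTTT.
  TTTT.T

TTF...
TTTF..
TTT...
.TTTT.
TTTT.T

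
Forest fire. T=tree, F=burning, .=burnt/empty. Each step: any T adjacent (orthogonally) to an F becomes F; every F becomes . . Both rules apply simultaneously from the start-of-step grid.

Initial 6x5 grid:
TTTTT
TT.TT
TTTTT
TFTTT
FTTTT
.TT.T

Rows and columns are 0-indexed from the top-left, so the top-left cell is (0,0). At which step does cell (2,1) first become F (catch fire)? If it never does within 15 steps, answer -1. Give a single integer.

Step 1: cell (2,1)='F' (+4 fires, +2 burnt)
  -> target ignites at step 1
Step 2: cell (2,1)='.' (+6 fires, +4 burnt)
Step 3: cell (2,1)='.' (+6 fires, +6 burnt)
Step 4: cell (2,1)='.' (+5 fires, +6 burnt)
Step 5: cell (2,1)='.' (+3 fires, +5 burnt)
Step 6: cell (2,1)='.' (+1 fires, +3 burnt)
Step 7: cell (2,1)='.' (+0 fires, +1 burnt)
  fire out at step 7

1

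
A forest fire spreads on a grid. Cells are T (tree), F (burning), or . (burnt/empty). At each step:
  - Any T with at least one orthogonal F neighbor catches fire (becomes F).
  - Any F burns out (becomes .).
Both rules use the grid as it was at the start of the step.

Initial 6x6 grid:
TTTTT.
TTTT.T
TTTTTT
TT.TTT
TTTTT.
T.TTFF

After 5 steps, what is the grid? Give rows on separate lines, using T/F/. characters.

Step 1: 2 trees catch fire, 2 burn out
  TTTTT.
  TTTT.T
  TTTTTT
  TT.TTT
  TTTTF.
  T.TF..
Step 2: 3 trees catch fire, 2 burn out
  TTTTT.
  TTTT.T
  TTTTTT
  TT.TFT
  TTTF..
  T.F...
Step 3: 4 trees catch fire, 3 burn out
  TTTTT.
  TTTT.T
  TTTTFT
  TT.F.F
  TTF...
  T.....
Step 4: 3 trees catch fire, 4 burn out
  TTTTT.
  TTTT.T
  TTTF.F
  TT....
  TF....
  T.....
Step 5: 5 trees catch fire, 3 burn out
  TTTTT.
  TTTF.F
  TTF...
  TF....
  F.....
  T.....

TTTTT.
TTTF.F
TTF...
TF....
F.....
T.....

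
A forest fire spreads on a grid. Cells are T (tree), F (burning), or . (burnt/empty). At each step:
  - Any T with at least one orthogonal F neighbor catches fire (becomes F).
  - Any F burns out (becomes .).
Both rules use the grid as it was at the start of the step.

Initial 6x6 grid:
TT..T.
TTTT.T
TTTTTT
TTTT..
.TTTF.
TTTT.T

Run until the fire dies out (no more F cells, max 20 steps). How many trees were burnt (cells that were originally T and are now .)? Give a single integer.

Answer: 24

Derivation:
Step 1: +1 fires, +1 burnt (F count now 1)
Step 2: +3 fires, +1 burnt (F count now 3)
Step 3: +4 fires, +3 burnt (F count now 4)
Step 4: +5 fires, +4 burnt (F count now 5)
Step 5: +5 fires, +5 burnt (F count now 5)
Step 6: +3 fires, +5 burnt (F count now 3)
Step 7: +2 fires, +3 burnt (F count now 2)
Step 8: +1 fires, +2 burnt (F count now 1)
Step 9: +0 fires, +1 burnt (F count now 0)
Fire out after step 9
Initially T: 26, now '.': 34
Total burnt (originally-T cells now '.'): 24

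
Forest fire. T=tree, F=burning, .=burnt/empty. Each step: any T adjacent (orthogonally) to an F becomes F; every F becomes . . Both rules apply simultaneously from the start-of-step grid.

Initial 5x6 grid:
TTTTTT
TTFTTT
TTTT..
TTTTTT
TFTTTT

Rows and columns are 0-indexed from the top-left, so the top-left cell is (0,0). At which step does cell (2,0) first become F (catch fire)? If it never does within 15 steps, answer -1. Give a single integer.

Step 1: cell (2,0)='T' (+7 fires, +2 burnt)
Step 2: cell (2,0)='T' (+9 fires, +7 burnt)
Step 3: cell (2,0)='F' (+6 fires, +9 burnt)
  -> target ignites at step 3
Step 4: cell (2,0)='.' (+3 fires, +6 burnt)
Step 5: cell (2,0)='.' (+1 fires, +3 burnt)
Step 6: cell (2,0)='.' (+0 fires, +1 burnt)
  fire out at step 6

3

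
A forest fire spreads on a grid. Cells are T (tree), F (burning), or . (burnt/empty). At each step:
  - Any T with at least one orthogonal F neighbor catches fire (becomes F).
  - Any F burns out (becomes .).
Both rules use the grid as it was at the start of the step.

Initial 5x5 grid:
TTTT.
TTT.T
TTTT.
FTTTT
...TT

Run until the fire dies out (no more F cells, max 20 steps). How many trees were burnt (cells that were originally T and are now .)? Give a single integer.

Answer: 17

Derivation:
Step 1: +2 fires, +1 burnt (F count now 2)
Step 2: +3 fires, +2 burnt (F count now 3)
Step 3: +4 fires, +3 burnt (F count now 4)
Step 4: +5 fires, +4 burnt (F count now 5)
Step 5: +2 fires, +5 burnt (F count now 2)
Step 6: +1 fires, +2 burnt (F count now 1)
Step 7: +0 fires, +1 burnt (F count now 0)
Fire out after step 7
Initially T: 18, now '.': 24
Total burnt (originally-T cells now '.'): 17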